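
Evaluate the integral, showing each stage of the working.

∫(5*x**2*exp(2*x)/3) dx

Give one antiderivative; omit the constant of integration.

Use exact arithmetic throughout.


Step 1. Integrate ∫(5*x**2*exp(2*x)/3) dx by parts with u = x**2, dv = (5*exp(2*x)/3) dx, so v = 5*exp(2*x)/6: now 5*x**2*exp(2*x)/6 + ∫(-5*x*exp(2*x)/3) dx.
Step 2. Integrate ∫(-5*x*exp(2*x)/3) dx by parts with u = x, dv = (-5*exp(2*x)/3) dx, so v = -5*exp(2*x)/6: now 5*x**2*exp(2*x)/6 - 5*x*exp(2*x)/6 + ∫(5*exp(2*x)/6) dx.
Step 3. Evaluate the standard form: now 5*x**2*exp(2*x)/6 - 5*x*exp(2*x)/6 + 5*exp(2*x)/12.
Answer: 5*x**2*exp(2*x)/6 - 5*x*exp(2*x)/6 + 5*exp(2*x)/12.


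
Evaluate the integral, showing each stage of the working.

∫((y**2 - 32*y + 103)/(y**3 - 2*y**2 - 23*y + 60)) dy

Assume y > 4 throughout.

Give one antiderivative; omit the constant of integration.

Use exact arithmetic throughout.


Step 1. Decompose ∫((y**2 - 32*y + 103)/(y**3 - 2*y**2 - 23*y + 60)) dy by partial fractions, (y**2 - 32*y + 103)/(y**3 - 2*y**2 - 23*y + 60) = 4/(y + 5) - 2/(y - 3) - 1/(y - 4): now ∫(-1/(y - 4)) dy + ∫(-2/(y - 3)) dy + ∫(4/(y + 5)) dy.
Step 2. Evaluate the standard form [assuming y > -5]: now 4*log(y + 5) + ∫(-1/(y - 4)) dy + ∫(-2/(y - 3)) dy.
Step 3. Evaluate the standard form [assuming y > 4]: now -log(y - 4) + 4*log(y + 5) + ∫(-2/(y - 3)) dy.
Step 4. Evaluate the standard form [assuming y > 3]: now -log(y - 4) - 2*log(y - 3) + 4*log(y + 5).
Answer: -log(y - 4) - 2*log(y - 3) + 4*log(y + 5).


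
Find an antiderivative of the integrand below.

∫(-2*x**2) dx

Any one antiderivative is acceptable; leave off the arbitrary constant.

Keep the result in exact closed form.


Answer: -2*x**3/3.


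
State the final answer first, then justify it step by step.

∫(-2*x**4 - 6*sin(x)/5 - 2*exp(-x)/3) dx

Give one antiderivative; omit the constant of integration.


The answer is -2*x**5/5 + 6*cos(x)/5 + 2*exp(-x)/3.
Step 1. Rewrite: now ∫(-2*x**4) dx + ∫(-2*exp(-x)/3) dx + ∫(-6*sin(x)/5) dx.
Step 2. Evaluate the standard form: now -2*x**5/5 + ∫(-2*exp(-x)/3) dx + ∫(-6*sin(x)/5) dx.
Step 3. Evaluate the standard form: now -2*x**5/5 + 6*cos(x)/5 + ∫(-2*exp(-x)/3) dx.
Step 4. Evaluate the standard form: now -2*x**5/5 + 6*cos(x)/5 + 2*exp(-x)/3.
Answer: -2*x**5/5 + 6*cos(x)/5 + 2*exp(-x)/3.


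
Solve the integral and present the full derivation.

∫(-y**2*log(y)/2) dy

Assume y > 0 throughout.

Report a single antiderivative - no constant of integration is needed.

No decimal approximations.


Step 1. Integrate ∫(-y**2*log(y)/2) dy by parts with u = log(y), dv = (-y**2/2) dy, so v = -y**3/6 [assuming y > 0]: now -y**3*log(y)/6 + ∫(y**2/6) dy.
Step 2. Evaluate the standard form: now -y**3*log(y)/6 + y**3/18.
Answer: -y**3*log(y)/6 + y**3/18.


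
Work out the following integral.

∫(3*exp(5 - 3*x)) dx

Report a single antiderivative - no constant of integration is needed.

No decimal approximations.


Answer: -exp(5 - 3*x).


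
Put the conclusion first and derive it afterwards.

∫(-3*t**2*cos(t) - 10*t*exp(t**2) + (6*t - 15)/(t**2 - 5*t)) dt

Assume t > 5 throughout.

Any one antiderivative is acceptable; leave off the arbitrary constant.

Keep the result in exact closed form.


The answer is -3*t**2*sin(t) - 6*t*cos(t) - 5*exp(t**2) + 3*log(t) + 3*log(t - 5) + 6*sin(t).
Step 1. Rewrite: now ∫(-10*t*exp(t**2)) dt + ∫(-3*t**2*cos(t)) dt + ∫((6*t - 15)/(t**2 - 5*t)) dt.
Step 2. Substitute u = t**2, turning ∫(-10*t*exp(t**2)) dt into ∫(-5*exp(u)) du: now ∫(-3*t**2*cos(t)) dt + ∫((6*t - 15)/(t**2 - 5*t)) dt + ∫(-5*exp(u)) du.
Step 3. Evaluate the standard form: now -5*exp(u) + ∫(-3*t**2*cos(t)) dt + ∫((6*t - 15)/(t**2 - 5*t)) dt.
Step 4. Substitute back u = t**2: now -5*exp(t**2) + ∫(-3*t**2*cos(t)) dt + ∫((6*t - 15)/(t**2 - 5*t)) dt.
Step 5. Decompose ∫((6*t - 15)/(t**2 - 5*t)) dt by partial fractions, (6*t - 15)/(t**2 - 5*t) = 3/(t - 5) + 3/t: now -5*exp(t**2) + ∫(3/t) dt + ∫(-3*t**2*cos(t)) dt + ∫(3/(t - 5)) dt.
Step 6. Evaluate the standard form [assuming t > 5]: now -5*exp(t**2) + 3*log(t - 5) + ∫(3/t) dt + ∫(-3*t**2*cos(t)) dt.
Step 7. Evaluate the standard form [assuming t > 0]: now -5*exp(t**2) + 3*log(t) + 3*log(t - 5) + ∫(-3*t**2*cos(t)) dt.
Step 8. Integrate ∫(-3*t**2*cos(t)) dt by parts with u = t**2, dv = (-3*cos(t)) dt, so v = -3*sin(t): now -3*t**2*sin(t) - 5*exp(t**2) + 3*log(t) + 3*log(t - 5) + ∫(6*t*sin(t)) dt.
Step 9. Integrate ∫(6*t*sin(t)) dt by parts with u = t, dv = (6*sin(t)) dt, so v = -6*cos(t): now -3*t**2*sin(t) - 6*t*cos(t) - 5*exp(t**2) + 3*log(t) + 3*log(t - 5) + ∫(6*cos(t)) dt.
Step 10. Evaluate the standard form: now -3*t**2*sin(t) - 6*t*cos(t) - 5*exp(t**2) + 3*log(t) + 3*log(t - 5) + 6*sin(t).
Answer: -3*t**2*sin(t) - 6*t*cos(t) - 5*exp(t**2) + 3*log(t) + 3*log(t - 5) + 6*sin(t).


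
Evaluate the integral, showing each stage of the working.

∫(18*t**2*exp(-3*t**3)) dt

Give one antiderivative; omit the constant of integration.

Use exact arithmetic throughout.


Step 1. Substitute u = t**3, turning ∫(18*t**2*exp(-3*t**3)) dt into ∫(6*exp(-3*u)) du: now ∫(6*exp(-3*u)) du.
Step 2. Evaluate the standard form: now -2*exp(-3*u).
Step 3. Substitute back u = t**3: now -2*exp(-3*t**3).
Answer: -2*exp(-3*t**3).


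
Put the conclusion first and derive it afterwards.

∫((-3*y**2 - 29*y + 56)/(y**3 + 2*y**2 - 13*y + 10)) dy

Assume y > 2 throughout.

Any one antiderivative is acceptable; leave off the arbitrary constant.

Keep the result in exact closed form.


The answer is -2*log(y - 2) - 4*log(y - 1) + 3*log(y + 5).
Step 1. Decompose ∫((-3*y**2 - 29*y + 56)/(y**3 + 2*y**2 - 13*y + 10)) dy by partial fractions, (-3*y**2 - 29*y + 56)/(y**3 + 2*y**2 - 13*y + 10) = 3/(y + 5) - 4/(y - 1) - 2/(y - 2): now ∫(-2/(y - 2)) dy + ∫(-4/(y - 1)) dy + ∫(3/(y + 5)) dy.
Step 2. Evaluate the standard form [assuming y > 2]: now -2*log(y - 2) + ∫(-4/(y - 1)) dy + ∫(3/(y + 5)) dy.
Step 3. Evaluate the standard form [assuming y > 1]: now -2*log(y - 2) - 4*log(y - 1) + ∫(3/(y + 5)) dy.
Step 4. Evaluate the standard form [assuming y > -5]: now -2*log(y - 2) - 4*log(y - 1) + 3*log(y + 5).
Answer: -2*log(y - 2) - 4*log(y - 1) + 3*log(y + 5).


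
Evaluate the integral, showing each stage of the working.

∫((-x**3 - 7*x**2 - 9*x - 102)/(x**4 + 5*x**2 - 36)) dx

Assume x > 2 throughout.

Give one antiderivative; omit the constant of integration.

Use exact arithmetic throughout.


Step 1. Decompose ∫((-x**3 - 7*x**2 - 9*x - 102)/(x**4 + 5*x**2 - 36)) dx by partial fractions, (-x**3 - 7*x**2 - 9*x - 102)/(x**4 + 5*x**2 - 36) = 3/(x**2 + 9) + 2/(x + 2) - 3/(x - 2): now ∫(-3/(x - 2)) dx + ∫(2/(x + 2)) dx + ∫(3/(x**2 + 9)) dx.
Step 2. Evaluate the standard form [assuming x > 2]: now -3*log(x - 2) + ∫(2/(x + 2)) dx + ∫(3/(x**2 + 9)) dx.
Step 3. Evaluate the standard form [assuming x > -2]: now -3*log(x - 2) + 2*log(x + 2) + ∫(3/(x**2 + 9)) dx.
Step 4. Evaluate the standard form: now -3*log(x - 2) + 2*log(x + 2) + atan(x/3).
Answer: -3*log(x - 2) + 2*log(x + 2) + atan(x/3).


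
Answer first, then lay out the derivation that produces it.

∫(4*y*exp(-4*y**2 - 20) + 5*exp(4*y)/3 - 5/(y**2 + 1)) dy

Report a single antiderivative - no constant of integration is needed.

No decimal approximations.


The answer is 5*exp(4*y)/12 - exp(-4*y**2 - 20)/2 - 5*atan(y).
Step 1. Rewrite: now ∫(4*y*exp(-4*y**2 - 20)) dy + ∫(-5/(y**2 + 1)) dy + ∫(5*exp(4*y)/3) dy.
Step 2. Evaluate the standard form: now -5*atan(y) + ∫(4*y*exp(-4*y**2 - 20)) dy + ∫(5*exp(4*y)/3) dy.
Step 3. Evaluate the standard form: now 5*exp(4*y)/12 - 5*atan(y) + ∫(4*y*exp(-4*y**2 - 20)) dy.
Step 4. Substitute u = y**2 + 5, turning ∫(4*y*exp(-4*y**2 - 20)) dy into ∫(2*exp(-4*u)) du: now 5*exp(4*y)/12 - 5*atan(y) + ∫(2*exp(-4*u)) du.
Step 5. Evaluate the standard form: now 5*exp(4*y)/12 - 5*atan(y) - exp(-4*u)/2.
Step 6. Substitute back u = y**2 + 5: now 5*exp(4*y)/12 - exp(-4*y**2 - 20)/2 - 5*atan(y).
Answer: 5*exp(4*y)/12 - exp(-4*y**2 - 20)/2 - 5*atan(y).


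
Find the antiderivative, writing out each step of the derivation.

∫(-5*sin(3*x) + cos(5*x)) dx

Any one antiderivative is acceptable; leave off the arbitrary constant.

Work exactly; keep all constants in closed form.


Step 1. Rewrite: now ∫(-5*sin(3*x)) dx + ∫(cos(5*x)) dx.
Step 2. Evaluate the standard form: now 5*cos(3*x)/3 + ∫(cos(5*x)) dx.
Step 3. Evaluate the standard form: now sin(5*x)/5 + 5*cos(3*x)/3.
Answer: sin(5*x)/5 + 5*cos(3*x)/3.


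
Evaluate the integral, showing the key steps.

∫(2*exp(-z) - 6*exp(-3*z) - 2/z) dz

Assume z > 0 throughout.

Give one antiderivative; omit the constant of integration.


Step 1. Rewrite: now ∫(-2/z) dz + ∫(-6*exp(-3*z)) dz + ∫(2*exp(-z)) dz.
Step 2. Evaluate the standard form: now ∫(-2/z) dz + ∫(2*exp(-z)) dz + 2*exp(-3*z).
Step 3. Evaluate the standard form [assuming z > 0]: now -2*log(z) + ∫(2*exp(-z)) dz + 2*exp(-3*z).
Step 4. Evaluate the standard form: now -2*log(z) - 2*exp(-z) + 2*exp(-3*z).
Answer: -2*log(z) - 2*exp(-z) + 2*exp(-3*z).


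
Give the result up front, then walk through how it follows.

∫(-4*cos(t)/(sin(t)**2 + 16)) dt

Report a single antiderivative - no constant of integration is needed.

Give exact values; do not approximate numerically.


The answer is -atan(sin(t)/4).
Step 1. Substitute u = sin(t), turning ∫(-4*cos(t)/(sin(t)**2 + 16)) dt into ∫(-4/(u**2 + 16)) du: now ∫(-4/(u**2 + 16)) du.
Step 2. Evaluate the standard form: now -atan(u/4).
Step 3. Substitute back u = sin(t): now -atan(sin(t)/4).
Answer: -atan(sin(t)/4).


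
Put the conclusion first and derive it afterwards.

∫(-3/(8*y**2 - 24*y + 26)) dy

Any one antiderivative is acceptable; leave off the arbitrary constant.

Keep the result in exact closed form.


The answer is -3*atan(y - 3/2)/8.
Step 1. Substitute u = 3 - 2*y, turning ∫(-3/(8*y**2 - 24*y + 26)) dy into ∫(3/(4*(u**2 + 4))) du: now ∫(3/(4*(u**2 + 4))) du.
Step 2. Evaluate the standard form: now 3*atan(u/2)/8.
Step 3. Substitute back u = 3 - 2*y: now -3*atan(y - 3/2)/8.
Answer: -3*atan(y - 3/2)/8.


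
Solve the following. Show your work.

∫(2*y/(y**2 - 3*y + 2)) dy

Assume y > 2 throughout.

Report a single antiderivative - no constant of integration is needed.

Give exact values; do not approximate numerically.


Step 1. Decompose ∫(2*y/(y**2 - 3*y + 2)) dy by partial fractions, 2*y/(y**2 - 3*y + 2) = -2/(y - 1) + 4/(y - 2): now ∫(4/(y - 2)) dy + ∫(-2/(y - 1)) dy.
Step 2. Evaluate the standard form [assuming y > 2]: now 4*log(y - 2) + ∫(-2/(y - 1)) dy.
Step 3. Evaluate the standard form [assuming y > 1]: now 4*log(y - 2) - 2*log(y - 1).
Answer: 4*log(y - 2) - 2*log(y - 1).


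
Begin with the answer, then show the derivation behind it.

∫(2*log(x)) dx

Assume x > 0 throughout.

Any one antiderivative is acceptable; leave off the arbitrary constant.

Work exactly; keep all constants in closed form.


The answer is 2*x*log(x) - 2*x.
Step 1. Integrate ∫(2*log(x)) dx by parts with u = log(x), dv = (2) dx, so v = 2*x [assuming x > 0]: now 2*x*log(x) + ∫(-2) dx.
Step 2. Evaluate the standard form: now 2*x*log(x) - 2*x.
Answer: 2*x*log(x) - 2*x.


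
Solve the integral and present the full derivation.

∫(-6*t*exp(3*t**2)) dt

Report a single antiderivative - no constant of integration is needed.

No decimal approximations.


Step 1. Substitute u = t**2, turning ∫(-6*t*exp(3*t**2)) dt into ∫(-3*exp(3*u)) du: now ∫(-3*exp(3*u)) du.
Step 2. Evaluate the standard form: now -exp(3*u).
Step 3. Substitute back u = t**2: now -exp(3*t**2).
Answer: -exp(3*t**2).


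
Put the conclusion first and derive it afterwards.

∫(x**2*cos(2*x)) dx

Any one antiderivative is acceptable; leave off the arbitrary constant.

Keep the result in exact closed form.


The answer is x**2*sin(2*x)/2 + x*cos(2*x)/2 - sin(2*x)/4.
Step 1. Integrate ∫(x**2*cos(2*x)) dx by parts with u = x**2, dv = (cos(2*x)) dx, so v = sin(2*x)/2: now x**2*sin(2*x)/2 + ∫(-x*sin(2*x)) dx.
Step 2. Integrate ∫(-x*sin(2*x)) dx by parts with u = x, dv = (-sin(2*x)) dx, so v = cos(2*x)/2: now x**2*sin(2*x)/2 + x*cos(2*x)/2 + ∫(-cos(2*x)/2) dx.
Step 3. Evaluate the standard form: now x**2*sin(2*x)/2 + x*cos(2*x)/2 - sin(2*x)/4.
Answer: x**2*sin(2*x)/2 + x*cos(2*x)/2 - sin(2*x)/4.


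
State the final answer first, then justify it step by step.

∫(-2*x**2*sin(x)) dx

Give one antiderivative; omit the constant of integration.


The answer is 2*x**2*cos(x) - 4*x*sin(x) - 4*cos(x).
Step 1. Integrate ∫(-2*x**2*sin(x)) dx by parts with u = x**2, dv = (-2*sin(x)) dx, so v = 2*cos(x): now 2*x**2*cos(x) + ∫(-4*x*cos(x)) dx.
Step 2. Integrate ∫(-4*x*cos(x)) dx by parts with u = x, dv = (-4*cos(x)) dx, so v = -4*sin(x): now 2*x**2*cos(x) - 4*x*sin(x) + ∫(4*sin(x)) dx.
Step 3. Evaluate the standard form: now 2*x**2*cos(x) - 4*x*sin(x) - 4*cos(x).
Answer: 2*x**2*cos(x) - 4*x*sin(x) - 4*cos(x).


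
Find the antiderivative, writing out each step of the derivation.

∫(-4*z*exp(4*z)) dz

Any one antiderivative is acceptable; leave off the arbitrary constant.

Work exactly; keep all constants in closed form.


Step 1. Integrate ∫(-4*z*exp(4*z)) dz by parts with u = z, dv = (-4*exp(4*z)) dz, so v = -exp(4*z): now -z*exp(4*z) + ∫(exp(4*z)) dz.
Step 2. Evaluate the standard form: now -z*exp(4*z) + exp(4*z)/4.
Answer: -z*exp(4*z) + exp(4*z)/4.


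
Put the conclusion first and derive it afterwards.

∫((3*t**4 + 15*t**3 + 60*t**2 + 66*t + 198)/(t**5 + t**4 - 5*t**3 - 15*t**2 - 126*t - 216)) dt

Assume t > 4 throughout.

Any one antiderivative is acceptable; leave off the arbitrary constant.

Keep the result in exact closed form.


The answer is 3*log(t - 4) - 3*log(t + 2) + 3*log(t + 3) + atan(t/3).
Step 1. Decompose ∫((3*t**4 + 15*t**3 + 60*t**2 + 66*t + 198)/(t**5 + t**4 - 5*t**3 - 15*t**2 - 126*t - 216)) dt by partial fractions, (3*t**4 + 15*t**3 + 60*t**2 + 66*t + 198)/(t**5 + t**4 - 5*t**3 - 15*t**2 - 126*t - 216) = 3/(t**2 + 9) + 3/(t + 3) - 3/(t + 2) + 3/(t - 4): now ∫(3/(t - 4)) dt + ∫(-3/(t + 2)) dt + ∫(3/(t + 3)) dt + ∫(3/(t**2 + 9)) dt.
Step 2. Evaluate the standard form [assuming t > -2]: now -3*log(t + 2) + ∫(3/(t - 4)) dt + ∫(3/(t + 3)) dt + ∫(3/(t**2 + 9)) dt.
Step 3. Evaluate the standard form [assuming t > 4]: now 3*log(t - 4) - 3*log(t + 2) + ∫(3/(t + 3)) dt + ∫(3/(t**2 + 9)) dt.
Step 4. Evaluate the standard form [assuming t > -3]: now 3*log(t - 4) - 3*log(t + 2) + 3*log(t + 3) + ∫(3/(t**2 + 9)) dt.
Step 5. Evaluate the standard form: now 3*log(t - 4) - 3*log(t + 2) + 3*log(t + 3) + atan(t/3).
Answer: 3*log(t - 4) - 3*log(t + 2) + 3*log(t + 3) + atan(t/3).


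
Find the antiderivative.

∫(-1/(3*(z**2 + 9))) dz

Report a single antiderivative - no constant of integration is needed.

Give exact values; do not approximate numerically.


Answer: -atan(z/3)/9.


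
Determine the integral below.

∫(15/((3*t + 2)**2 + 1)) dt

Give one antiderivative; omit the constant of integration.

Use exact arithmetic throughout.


Answer: 5*atan(3*t + 2).


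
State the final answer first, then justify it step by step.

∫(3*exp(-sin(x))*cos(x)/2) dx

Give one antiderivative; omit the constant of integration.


The answer is -3*exp(-sin(x))/2.
Step 1. Substitute u = sin(x), turning ∫(3*exp(-sin(x))*cos(x)/2) dx into ∫(3*exp(-u)/2) du: now ∫(3*exp(-u)/2) du.
Step 2. Evaluate the standard form: now -3*exp(-u)/2.
Step 3. Substitute back u = sin(x): now -3*exp(-sin(x))/2.
Answer: -3*exp(-sin(x))/2.


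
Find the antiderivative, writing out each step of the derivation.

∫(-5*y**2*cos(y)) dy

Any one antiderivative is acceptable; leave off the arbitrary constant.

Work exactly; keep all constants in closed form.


Step 1. Integrate ∫(-5*y**2*cos(y)) dy by parts with u = y**2, dv = (-5*cos(y)) dy, so v = -5*sin(y): now -5*y**2*sin(y) + ∫(10*y*sin(y)) dy.
Step 2. Integrate ∫(10*y*sin(y)) dy by parts with u = y, dv = (10*sin(y)) dy, so v = -10*cos(y): now -5*y**2*sin(y) - 10*y*cos(y) + ∫(10*cos(y)) dy.
Step 3. Evaluate the standard form: now -5*y**2*sin(y) - 10*y*cos(y) + 10*sin(y).
Answer: -5*y**2*sin(y) - 10*y*cos(y) + 10*sin(y).


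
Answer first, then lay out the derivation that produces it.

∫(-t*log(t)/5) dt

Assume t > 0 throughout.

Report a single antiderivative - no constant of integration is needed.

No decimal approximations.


The answer is -t**2*log(t)/10 + t**2/20.
Step 1. Integrate ∫(-t*log(t)/5) dt by parts with u = log(t), dv = (-t/5) dt, so v = -t**2/10 [assuming t > 0]: now -t**2*log(t)/10 + ∫(t/10) dt.
Step 2. Evaluate the standard form: now -t**2*log(t)/10 + t**2/20.
Answer: -t**2*log(t)/10 + t**2/20.


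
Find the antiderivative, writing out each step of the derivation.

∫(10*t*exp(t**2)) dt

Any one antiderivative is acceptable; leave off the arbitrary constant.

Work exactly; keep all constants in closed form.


Step 1. Substitute u = t**2, turning ∫(10*t*exp(t**2)) dt into ∫(5*exp(u)) du: now ∫(5*exp(u)) du.
Step 2. Evaluate the standard form: now 5*exp(u).
Step 3. Substitute back u = t**2: now 5*exp(t**2).
Answer: 5*exp(t**2).


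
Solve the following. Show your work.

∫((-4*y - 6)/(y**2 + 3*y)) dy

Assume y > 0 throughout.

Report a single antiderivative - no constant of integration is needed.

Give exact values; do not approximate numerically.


Step 1. Decompose ∫((-4*y - 6)/(y**2 + 3*y)) dy by partial fractions, (-4*y - 6)/(y**2 + 3*y) = -2/(y + 3) - 2/y: now ∫(-2/y) dy + ∫(-2/(y + 3)) dy.
Step 2. Evaluate the standard form [assuming y > 0]: now -2*log(y) + ∫(-2/(y + 3)) dy.
Step 3. Evaluate the standard form [assuming y > -3]: now -2*log(y) - 2*log(y + 3).
Answer: -2*log(y) - 2*log(y + 3).


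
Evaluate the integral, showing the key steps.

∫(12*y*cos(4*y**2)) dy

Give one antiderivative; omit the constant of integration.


Step 1. Substitute u = y**2, turning ∫(12*y*cos(4*y**2)) dy into ∫(6*cos(4*u)) du: now ∫(6*cos(4*u)) du.
Step 2. Evaluate the standard form: now 3*sin(4*u)/2.
Step 3. Substitute back u = y**2: now 3*sin(4*y**2)/2.
Answer: 3*sin(4*y**2)/2.


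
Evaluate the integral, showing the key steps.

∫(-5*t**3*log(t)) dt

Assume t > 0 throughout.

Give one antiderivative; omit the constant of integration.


Step 1. Integrate ∫(-5*t**3*log(t)) dt by parts with u = log(t), dv = (-5*t**3) dt, so v = -5*t**4/4 [assuming t > 0]: now -5*t**4*log(t)/4 + ∫(5*t**3/4) dt.
Step 2. Evaluate the standard form: now -5*t**4*log(t)/4 + 5*t**4/16.
Answer: -5*t**4*log(t)/4 + 5*t**4/16.


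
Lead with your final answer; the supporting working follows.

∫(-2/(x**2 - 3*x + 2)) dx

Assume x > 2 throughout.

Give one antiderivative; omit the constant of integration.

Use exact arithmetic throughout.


The answer is -2*log(x - 2) + 2*log(x - 1).
Step 1. Decompose ∫(-2/(x**2 - 3*x + 2)) dx by partial fractions, -2/(x**2 - 3*x + 2) = 2/(x - 1) - 2/(x - 2): now ∫(-2/(x - 2)) dx + ∫(2/(x - 1)) dx.
Step 2. Evaluate the standard form [assuming x > 1]: now 2*log(x - 1) + ∫(-2/(x - 2)) dx.
Step 3. Evaluate the standard form [assuming x > 2]: now -2*log(x - 2) + 2*log(x - 1).
Answer: -2*log(x - 2) + 2*log(x - 1).


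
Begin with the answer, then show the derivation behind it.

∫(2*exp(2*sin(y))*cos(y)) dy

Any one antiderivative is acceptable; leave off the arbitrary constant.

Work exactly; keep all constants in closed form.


The answer is exp(2*sin(y)).
Step 1. Substitute u = sin(y), turning ∫(2*exp(2*sin(y))*cos(y)) dy into ∫(2*exp(2*u)) du: now ∫(2*exp(2*u)) du.
Step 2. Evaluate the standard form: now exp(2*u).
Step 3. Substitute back u = sin(y): now exp(2*sin(y)).
Answer: exp(2*sin(y)).


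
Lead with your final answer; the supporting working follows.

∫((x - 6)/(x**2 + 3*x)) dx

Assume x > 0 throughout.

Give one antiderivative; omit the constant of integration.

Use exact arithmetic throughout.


The answer is -2*log(x) + 3*log(x + 3).
Step 1. Decompose ∫((x - 6)/(x**2 + 3*x)) dx by partial fractions, (x - 6)/(x**2 + 3*x) = 3/(x + 3) - 2/x: now ∫(-2/x) dx + ∫(3/(x + 3)) dx.
Step 2. Evaluate the standard form [assuming x > -3]: now 3*log(x + 3) + ∫(-2/x) dx.
Step 3. Evaluate the standard form [assuming x > 0]: now -2*log(x) + 3*log(x + 3).
Answer: -2*log(x) + 3*log(x + 3).


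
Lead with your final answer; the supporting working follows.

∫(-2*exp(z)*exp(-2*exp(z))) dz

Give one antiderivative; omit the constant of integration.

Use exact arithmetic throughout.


The answer is exp(-2*exp(z)).
Step 1. Substitute u = exp(z), turning ∫(-2*exp(z)*exp(-2*exp(z))) dz into ∫(-2*exp(-2*u)) du: now ∫(-2*exp(-2*u)) du.
Step 2. Evaluate the standard form: now exp(-2*u).
Step 3. Substitute back u = exp(z): now exp(-2*exp(z)).
Answer: exp(-2*exp(z)).


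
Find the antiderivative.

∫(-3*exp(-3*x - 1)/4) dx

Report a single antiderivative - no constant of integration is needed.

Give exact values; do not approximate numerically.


Answer: exp(-3*x - 1)/4.


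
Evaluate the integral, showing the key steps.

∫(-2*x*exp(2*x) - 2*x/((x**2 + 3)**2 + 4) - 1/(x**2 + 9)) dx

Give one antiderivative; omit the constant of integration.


Step 1. Rewrite: now ∫(-2*x/((x**2 + 3)**2 + 4)) dx + ∫(-2*x*exp(2*x)) dx + ∫(-1/(x**2 + 9)) dx.
Step 2. Evaluate the standard form: now -atan(x/3)/3 + ∫(-2*x/((x**2 + 3)**2 + 4)) dx + ∫(-2*x*exp(2*x)) dx.
Step 3. Integrate ∫(-2*x*exp(2*x)) dx by parts with u = x, dv = (-2*exp(2*x)) dx, so v = -exp(2*x): now -x*exp(2*x) - atan(x/3)/3 + ∫(-2*x/((x**2 + 3)**2 + 4)) dx + ∫(exp(2*x)) dx.
Step 4. Evaluate the standard form: now -x*exp(2*x) + exp(2*x)/2 - atan(x/3)/3 + ∫(-2*x/((x**2 + 3)**2 + 4)) dx.
Step 5. Substitute u = x**2 + 3, turning ∫(-2*x/((x**2 + 3)**2 + 4)) dx into ∫(-1/(u**2 + 4)) du: now -x*exp(2*x) + exp(2*x)/2 - atan(x/3)/3 + ∫(-1/(u**2 + 4)) du.
Step 6. Evaluate the standard form: now -x*exp(2*x) + exp(2*x)/2 - atan(u/2)/2 - atan(x/3)/3.
Step 7. Substitute back u = x**2 + 3: now -x*exp(2*x) + exp(2*x)/2 - atan(x/3)/3 - atan(x**2/2 + 3/2)/2.
Answer: -x*exp(2*x) + exp(2*x)/2 - atan(x/3)/3 - atan(x**2/2 + 3/2)/2.


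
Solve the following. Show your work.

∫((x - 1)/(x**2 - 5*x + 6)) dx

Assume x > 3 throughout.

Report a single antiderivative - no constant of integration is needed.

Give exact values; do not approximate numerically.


Step 1. Decompose ∫((x - 1)/(x**2 - 5*x + 6)) dx by partial fractions, (x - 1)/(x**2 - 5*x + 6) = -1/(x - 2) + 2/(x - 3): now ∫(2/(x - 3)) dx + ∫(-1/(x - 2)) dx.
Step 2. Evaluate the standard form [assuming x > 3]: now 2*log(x - 3) + ∫(-1/(x - 2)) dx.
Step 3. Evaluate the standard form [assuming x > 2]: now 2*log(x - 3) - log(x - 2).
Answer: 2*log(x - 3) - log(x - 2).


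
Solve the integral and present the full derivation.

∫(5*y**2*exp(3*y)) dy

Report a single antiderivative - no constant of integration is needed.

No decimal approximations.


Step 1. Integrate ∫(5*y**2*exp(3*y)) dy by parts with u = y**2, dv = (5*exp(3*y)) dy, so v = 5*exp(3*y)/3: now 5*y**2*exp(3*y)/3 + ∫(-10*y*exp(3*y)/3) dy.
Step 2. Integrate ∫(-10*y*exp(3*y)/3) dy by parts with u = y, dv = (-10*exp(3*y)/3) dy, so v = -10*exp(3*y)/9: now 5*y**2*exp(3*y)/3 - 10*y*exp(3*y)/9 + ∫(10*exp(3*y)/9) dy.
Step 3. Evaluate the standard form: now 5*y**2*exp(3*y)/3 - 10*y*exp(3*y)/9 + 10*exp(3*y)/27.
Answer: 5*y**2*exp(3*y)/3 - 10*y*exp(3*y)/9 + 10*exp(3*y)/27.


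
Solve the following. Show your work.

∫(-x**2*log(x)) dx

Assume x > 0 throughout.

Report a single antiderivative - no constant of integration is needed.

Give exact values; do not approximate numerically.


Step 1. Integrate ∫(-x**2*log(x)) dx by parts with u = log(x), dv = (-x**2) dx, so v = -x**3/3 [assuming x > 0]: now -x**3*log(x)/3 + ∫(x**2/3) dx.
Step 2. Evaluate the standard form: now -x**3*log(x)/3 + x**3/9.
Answer: -x**3*log(x)/3 + x**3/9.


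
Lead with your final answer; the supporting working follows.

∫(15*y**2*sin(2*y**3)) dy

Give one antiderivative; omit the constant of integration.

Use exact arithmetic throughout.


The answer is -5*cos(2*y**3)/2.
Step 1. Substitute u = y**3, turning ∫(15*y**2*sin(2*y**3)) dy into ∫(5*sin(2*u)) du: now ∫(5*sin(2*u)) du.
Step 2. Evaluate the standard form: now -5*cos(2*u)/2.
Step 3. Substitute back u = y**3: now -5*cos(2*y**3)/2.
Answer: -5*cos(2*y**3)/2.


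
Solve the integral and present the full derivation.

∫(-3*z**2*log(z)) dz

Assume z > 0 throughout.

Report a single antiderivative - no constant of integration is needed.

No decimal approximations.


Step 1. Integrate ∫(-3*z**2*log(z)) dz by parts with u = log(z), dv = (-3*z**2) dz, so v = -z**3 [assuming z > 0]: now -z**3*log(z) + ∫(z**2) dz.
Step 2. Evaluate the standard form: now -z**3*log(z) + z**3/3.
Answer: -z**3*log(z) + z**3/3.


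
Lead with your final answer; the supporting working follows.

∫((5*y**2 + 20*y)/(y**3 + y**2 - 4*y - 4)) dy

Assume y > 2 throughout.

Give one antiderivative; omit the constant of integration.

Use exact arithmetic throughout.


The answer is 5*log(y - 2) + 5*log(y + 1) - 5*log(y + 2).
Step 1. Decompose ∫((5*y**2 + 20*y)/(y**3 + y**2 - 4*y - 4)) dy by partial fractions, (5*y**2 + 20*y)/(y**3 + y**2 - 4*y - 4) = -5/(y + 2) + 5/(y + 1) + 5/(y - 2): now ∫(5/(y - 2)) dy + ∫(5/(y + 1)) dy + ∫(-5/(y + 2)) dy.
Step 2. Evaluate the standard form [assuming y > -2]: now -5*log(y + 2) + ∫(5/(y - 2)) dy + ∫(5/(y + 1)) dy.
Step 3. Evaluate the standard form [assuming y > 2]: now 5*log(y - 2) - 5*log(y + 2) + ∫(5/(y + 1)) dy.
Step 4. Evaluate the standard form [assuming y > -1]: now 5*log(y - 2) + 5*log(y + 1) - 5*log(y + 2).
Answer: 5*log(y - 2) + 5*log(y + 1) - 5*log(y + 2).


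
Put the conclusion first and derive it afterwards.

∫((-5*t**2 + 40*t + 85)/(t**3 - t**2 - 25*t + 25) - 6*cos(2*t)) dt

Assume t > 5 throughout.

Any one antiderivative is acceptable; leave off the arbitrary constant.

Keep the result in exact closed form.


The answer is 4*log(t - 5) - 5*log(t - 1) - 4*log(t + 5) - 3*sin(2*t).
Step 1. Rewrite: now ∫((-5*t**2 + 40*t + 85)/(t**3 - t**2 - 25*t + 25)) dt + ∫(-6*cos(2*t)) dt.
Step 2. Evaluate the standard form: now -3*sin(2*t) + ∫((-5*t**2 + 40*t + 85)/(t**3 - t**2 - 25*t + 25)) dt.
Step 3. Decompose ∫((-5*t**2 + 40*t + 85)/(t**3 - t**2 - 25*t + 25)) dt by partial fractions, (-5*t**2 + 40*t + 85)/(t**3 - t**2 - 25*t + 25) = -4/(t + 5) - 5/(t - 1) + 4/(t - 5): now -3*sin(2*t) + ∫(4/(t - 5)) dt + ∫(-5/(t - 1)) dt + ∫(-4/(t + 5)) dt.
Step 4. Evaluate the standard form [assuming t > 1]: now -5*log(t - 1) - 3*sin(2*t) + ∫(4/(t - 5)) dt + ∫(-4/(t + 5)) dt.
Step 5. Evaluate the standard form [assuming t > -5]: now -5*log(t - 1) - 4*log(t + 5) - 3*sin(2*t) + ∫(4/(t - 5)) dt.
Step 6. Evaluate the standard form [assuming t > 5]: now 4*log(t - 5) - 5*log(t - 1) - 4*log(t + 5) - 3*sin(2*t).
Answer: 4*log(t - 5) - 5*log(t - 1) - 4*log(t + 5) - 3*sin(2*t).


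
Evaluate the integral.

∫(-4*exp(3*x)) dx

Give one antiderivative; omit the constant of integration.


Answer: -4*exp(3*x)/3.


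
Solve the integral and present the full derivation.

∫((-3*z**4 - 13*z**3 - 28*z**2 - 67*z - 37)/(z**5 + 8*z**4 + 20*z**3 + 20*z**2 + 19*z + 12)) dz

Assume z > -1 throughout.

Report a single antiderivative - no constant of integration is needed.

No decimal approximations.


Step 1. Decompose ∫((-3*z**4 - 13*z**3 - 28*z**2 - 67*z - 37)/(z**5 + 8*z**4 + 20*z**3 + 20*z**2 + 19*z + 12)) dz by partial fractions, (-3*z**4 - 13*z**3 - 28*z**2 - 67*z - 37)/(z**5 + 8*z**4 + 20*z**3 + 20*z**2 + 19*z + 12) = -3/(z**2 + 1) - 3/(z + 4) - 1/(z + 3) + 1/(z + 1): now ∫(1/(z + 1)) dz + ∫(-1/(z + 3)) dz + ∫(-3/(z + 4)) dz + ∫(-3/(z**2 + 1)) dz.
Step 2. Evaluate the standard form [assuming z > -3]: now -log(z + 3) + ∫(1/(z + 1)) dz + ∫(-3/(z + 4)) dz + ∫(-3/(z**2 + 1)) dz.
Step 3. Evaluate the standard form [assuming z > -4]: now -log(z + 3) - 3*log(z + 4) + ∫(1/(z + 1)) dz + ∫(-3/(z**2 + 1)) dz.
Step 4. Evaluate the standard form [assuming z > -1]: now log(z + 1) - log(z + 3) - 3*log(z + 4) + ∫(-3/(z**2 + 1)) dz.
Step 5. Evaluate the standard form: now log(z + 1) - log(z + 3) - 3*log(z + 4) - 3*atan(z).
Answer: log(z + 1) - log(z + 3) - 3*log(z + 4) - 3*atan(z).


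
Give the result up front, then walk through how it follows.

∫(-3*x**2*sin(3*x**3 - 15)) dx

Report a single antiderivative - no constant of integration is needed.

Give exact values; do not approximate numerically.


The answer is cos(3*x**3 - 15)/3.
Step 1. Substitute u = x**3 - 5, turning ∫(-3*x**2*sin(3*x**3 - 15)) dx into ∫(-sin(3*u)) du: now ∫(-sin(3*u)) du.
Step 2. Evaluate the standard form: now cos(3*u)/3.
Step 3. Substitute back u = x**3 - 5: now cos(3*x**3 - 15)/3.
Answer: cos(3*x**3 - 15)/3.


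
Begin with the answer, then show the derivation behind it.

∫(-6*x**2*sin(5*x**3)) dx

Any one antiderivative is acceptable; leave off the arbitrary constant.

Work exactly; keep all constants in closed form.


The answer is 2*cos(5*x**3)/5.
Step 1. Substitute u = x**3, turning ∫(-6*x**2*sin(5*x**3)) dx into ∫(-2*sin(5*u)) du: now ∫(-2*sin(5*u)) du.
Step 2. Evaluate the standard form: now 2*cos(5*u)/5.
Step 3. Substitute back u = x**3: now 2*cos(5*x**3)/5.
Answer: 2*cos(5*x**3)/5.


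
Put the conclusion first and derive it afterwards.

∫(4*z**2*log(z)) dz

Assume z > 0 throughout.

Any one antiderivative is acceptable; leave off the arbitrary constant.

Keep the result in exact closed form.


The answer is 4*z**3*log(z)/3 - 4*z**3/9.
Step 1. Integrate ∫(4*z**2*log(z)) dz by parts with u = log(z), dv = (4*z**2) dz, so v = 4*z**3/3 [assuming z > 0]: now 4*z**3*log(z)/3 + ∫(-4*z**2/3) dz.
Step 2. Evaluate the standard form: now 4*z**3*log(z)/3 - 4*z**3/9.
Answer: 4*z**3*log(z)/3 - 4*z**3/9.


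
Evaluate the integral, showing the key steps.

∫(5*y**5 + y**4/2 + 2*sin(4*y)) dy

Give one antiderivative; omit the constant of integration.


Step 1. Rewrite: now ∫(y**4/2) dy + ∫(5*y**5) dy + ∫(2*sin(4*y)) dy.
Step 2. Evaluate the standard form: now y**5/10 + ∫(5*y**5) dy + ∫(2*sin(4*y)) dy.
Step 3. Evaluate the standard form: now y**5/10 - cos(4*y)/2 + ∫(5*y**5) dy.
Step 4. Evaluate the standard form: now 5*y**6/6 + y**5/10 - cos(4*y)/2.
Answer: 5*y**6/6 + y**5/10 - cos(4*y)/2.


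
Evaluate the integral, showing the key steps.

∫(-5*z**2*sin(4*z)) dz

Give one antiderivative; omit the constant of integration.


Step 1. Integrate ∫(-5*z**2*sin(4*z)) dz by parts with u = z**2, dv = (-5*sin(4*z)) dz, so v = 5*cos(4*z)/4: now 5*z**2*cos(4*z)/4 + ∫(-5*z*cos(4*z)/2) dz.
Step 2. Integrate ∫(-5*z*cos(4*z)/2) dz by parts with u = z, dv = (-5*cos(4*z)/2) dz, so v = -5*sin(4*z)/8: now 5*z**2*cos(4*z)/4 - 5*z*sin(4*z)/8 + ∫(5*sin(4*z)/8) dz.
Step 3. Evaluate the standard form: now 5*z**2*cos(4*z)/4 - 5*z*sin(4*z)/8 - 5*cos(4*z)/32.
Answer: 5*z**2*cos(4*z)/4 - 5*z*sin(4*z)/8 - 5*cos(4*z)/32.


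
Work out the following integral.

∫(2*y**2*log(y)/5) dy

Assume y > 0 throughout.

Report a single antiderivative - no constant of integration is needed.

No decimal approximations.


Answer: 2*y**3*log(y)/15 - 2*y**3/45.


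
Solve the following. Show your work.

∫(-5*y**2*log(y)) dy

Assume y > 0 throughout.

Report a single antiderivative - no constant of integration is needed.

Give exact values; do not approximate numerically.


Step 1. Integrate ∫(-5*y**2*log(y)) dy by parts with u = log(y), dv = (-5*y**2) dy, so v = -5*y**3/3 [assuming y > 0]: now -5*y**3*log(y)/3 + ∫(5*y**2/3) dy.
Step 2. Evaluate the standard form: now -5*y**3*log(y)/3 + 5*y**3/9.
Answer: -5*y**3*log(y)/3 + 5*y**3/9.


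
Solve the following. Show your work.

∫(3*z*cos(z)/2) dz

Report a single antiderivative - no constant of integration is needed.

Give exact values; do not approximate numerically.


Step 1. Integrate ∫(3*z*cos(z)/2) dz by parts with u = z, dv = (3*cos(z)/2) dz, so v = 3*sin(z)/2: now 3*z*sin(z)/2 + ∫(-3*sin(z)/2) dz.
Step 2. Evaluate the standard form: now 3*z*sin(z)/2 + 3*cos(z)/2.
Answer: 3*z*sin(z)/2 + 3*cos(z)/2.


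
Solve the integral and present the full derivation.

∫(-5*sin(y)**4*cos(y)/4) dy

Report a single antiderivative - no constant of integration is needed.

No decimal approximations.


Step 1. Substitute u = sin(y), turning ∫(-5*sin(y)**4*cos(y)/4) dy into ∫(-5*u**4/4) du: now ∫(-5*u**4/4) du.
Step 2. Evaluate the standard form: now -u**5/4.
Step 3. Substitute back u = sin(y): now -sin(y)**5/4.
Answer: -sin(y)**5/4.


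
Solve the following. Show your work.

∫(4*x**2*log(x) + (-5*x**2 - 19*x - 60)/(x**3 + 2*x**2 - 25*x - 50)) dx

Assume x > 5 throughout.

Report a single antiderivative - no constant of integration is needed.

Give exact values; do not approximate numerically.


Step 1. Rewrite: now ∫(4*x**2*log(x)) dx + ∫((-5*x**2 - 19*x - 60)/(x**3 + 2*x**2 - 25*x - 50)) dx.
Step 2. Integrate ∫(4*x**2*log(x)) dx by parts with u = log(x), dv = (4*x**2) dx, so v = 4*x**3/3 [assuming x > 0]: now 4*x**3*log(x)/3 + ∫(-4*x**2/3) dx + ∫((-5*x**2 - 19*x - 60)/(x**3 + 2*x**2 - 25*x - 50)) dx.
Step 3. Evaluate the standard form: now 4*x**3*log(x)/3 - 4*x**3/9 + ∫((-5*x**2 - 19*x - 60)/(x**3 + 2*x**2 - 25*x - 50)) dx.
Step 4. Decompose ∫((-5*x**2 - 19*x - 60)/(x**3 + 2*x**2 - 25*x - 50)) dx by partial fractions, (-5*x**2 - 19*x - 60)/(x**3 + 2*x**2 - 25*x - 50) = -3/(x + 5) + 2/(x + 2) - 4/(x - 5): now 4*x**3*log(x)/3 - 4*x**3/9 + ∫(-4/(x - 5)) dx + ∫(2/(x + 2)) dx + ∫(-3/(x + 5)) dx.
Step 5. Evaluate the standard form [assuming x > -5]: now 4*x**3*log(x)/3 - 4*x**3/9 - 3*log(x + 5) + ∫(-4/(x - 5)) dx + ∫(2/(x + 2)) dx.
Step 6. Evaluate the standard form [assuming x > -2]: now 4*x**3*log(x)/3 - 4*x**3/9 + 2*log(x + 2) - 3*log(x + 5) + ∫(-4/(x - 5)) dx.
Step 7. Evaluate the standard form [assuming x > 5]: now 4*x**3*log(x)/3 - 4*x**3/9 - 4*log(x - 5) + 2*log(x + 2) - 3*log(x + 5).
Answer: 4*x**3*log(x)/3 - 4*x**3/9 - 4*log(x - 5) + 2*log(x + 2) - 3*log(x + 5).


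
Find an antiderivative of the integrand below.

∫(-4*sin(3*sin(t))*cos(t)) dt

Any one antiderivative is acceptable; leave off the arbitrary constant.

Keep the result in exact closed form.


Answer: 4*cos(3*sin(t))/3.


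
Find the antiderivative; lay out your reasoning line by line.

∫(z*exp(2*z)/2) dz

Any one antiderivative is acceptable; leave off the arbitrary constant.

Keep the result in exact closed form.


Step 1. Integrate ∫(z*exp(2*z)/2) dz by parts with u = z, dv = (exp(2*z)/2) dz, so v = exp(2*z)/4: now z*exp(2*z)/4 + ∫(-exp(2*z)/4) dz.
Step 2. Evaluate the standard form: now z*exp(2*z)/4 - exp(2*z)/8.
Answer: z*exp(2*z)/4 - exp(2*z)/8.


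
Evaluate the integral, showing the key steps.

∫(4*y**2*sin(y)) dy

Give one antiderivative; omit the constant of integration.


Step 1. Integrate ∫(4*y**2*sin(y)) dy by parts with u = y**2, dv = (4*sin(y)) dy, so v = -4*cos(y): now -4*y**2*cos(y) + ∫(8*y*cos(y)) dy.
Step 2. Integrate ∫(8*y*cos(y)) dy by parts with u = y, dv = (8*cos(y)) dy, so v = 8*sin(y): now -4*y**2*cos(y) + 8*y*sin(y) + ∫(-8*sin(y)) dy.
Step 3. Evaluate the standard form: now -4*y**2*cos(y) + 8*y*sin(y) + 8*cos(y).
Answer: -4*y**2*cos(y) + 8*y*sin(y) + 8*cos(y).


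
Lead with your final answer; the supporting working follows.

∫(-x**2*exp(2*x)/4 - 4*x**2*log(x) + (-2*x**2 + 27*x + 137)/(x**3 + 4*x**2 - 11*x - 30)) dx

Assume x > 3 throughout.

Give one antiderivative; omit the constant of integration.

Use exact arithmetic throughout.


The answer is -4*x**3*log(x)/3 + 4*x**3/9 - x**2*exp(2*x)/8 + x*exp(2*x)/8 - exp(2*x)/16 + 5*log(x - 3) - 5*log(x + 2) - 2*log(x + 5).
Step 1. Rewrite: now ∫(-x**2*exp(2*x)/4) dx + ∫(-4*x**2*log(x)) dx + ∫((-2*x**2 + 27*x + 137)/(x**3 + 4*x**2 - 11*x - 30)) dx.
Step 2. Integrate ∫(-4*x**2*log(x)) dx by parts with u = log(x), dv = (-4*x**2) dx, so v = -4*x**3/3 [assuming x > 0]: now -4*x**3*log(x)/3 + ∫(4*x**2/3) dx + ∫(-x**2*exp(2*x)/4) dx + ∫((-2*x**2 + 27*x + 137)/(x**3 + 4*x**2 - 11*x - 30)) dx.
Step 3. Evaluate the standard form: now -4*x**3*log(x)/3 + 4*x**3/9 + ∫(-x**2*exp(2*x)/4) dx + ∫((-2*x**2 + 27*x + 137)/(x**3 + 4*x**2 - 11*x - 30)) dx.
Step 4. Decompose ∫((-2*x**2 + 27*x + 137)/(x**3 + 4*x**2 - 11*x - 30)) dx by partial fractions, (-2*x**2 + 27*x + 137)/(x**3 + 4*x**2 - 11*x - 30) = -2/(x + 5) - 5/(x + 2) + 5/(x - 3): now -4*x**3*log(x)/3 + 4*x**3/9 + ∫(-x**2*exp(2*x)/4) dx + ∫(5/(x - 3)) dx + ∫(-5/(x + 2)) dx + ∫(-2/(x + 5)) dx.
Step 5. Evaluate the standard form [assuming x > 3]: now -4*x**3*log(x)/3 + 4*x**3/9 + 5*log(x - 3) + ∫(-x**2*exp(2*x)/4) dx + ∫(-5/(x + 2)) dx + ∫(-2/(x + 5)) dx.
Step 6. Evaluate the standard form [assuming x > -5]: now -4*x**3*log(x)/3 + 4*x**3/9 + 5*log(x - 3) - 2*log(x + 5) + ∫(-x**2*exp(2*x)/4) dx + ∫(-5/(x + 2)) dx.
Step 7. Evaluate the standard form [assuming x > -2]: now -4*x**3*log(x)/3 + 4*x**3/9 + 5*log(x - 3) - 5*log(x + 2) - 2*log(x + 5) + ∫(-x**2*exp(2*x)/4) dx.
Step 8. Integrate ∫(-x**2*exp(2*x)/4) dx by parts with u = x**2, dv = (-exp(2*x)/4) dx, so v = -exp(2*x)/8: now -4*x**3*log(x)/3 + 4*x**3/9 - x**2*exp(2*x)/8 + 5*log(x - 3) - 5*log(x + 2) - 2*log(x + 5) + ∫(x*exp(2*x)/4) dx.
Step 9. Integrate ∫(x*exp(2*x)/4) dx by parts with u = x, dv = (exp(2*x)/4) dx, so v = exp(2*x)/8: now -4*x**3*log(x)/3 + 4*x**3/9 - x**2*exp(2*x)/8 + x*exp(2*x)/8 + 5*log(x - 3) - 5*log(x + 2) - 2*log(x + 5) + ∫(-exp(2*x)/8) dx.
Step 10. Evaluate the standard form: now -4*x**3*log(x)/3 + 4*x**3/9 - x**2*exp(2*x)/8 + x*exp(2*x)/8 - exp(2*x)/16 + 5*log(x - 3) - 5*log(x + 2) - 2*log(x + 5).
Answer: -4*x**3*log(x)/3 + 4*x**3/9 - x**2*exp(2*x)/8 + x*exp(2*x)/8 - exp(2*x)/16 + 5*log(x - 3) - 5*log(x + 2) - 2*log(x + 5).


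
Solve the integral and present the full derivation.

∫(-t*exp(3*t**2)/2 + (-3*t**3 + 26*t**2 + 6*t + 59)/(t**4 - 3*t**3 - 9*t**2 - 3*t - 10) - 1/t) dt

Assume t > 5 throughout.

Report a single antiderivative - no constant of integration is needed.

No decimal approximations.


Step 1. Rewrite: now ∫(-1/t) dt + ∫(-t*exp(3*t**2)/2) dt + ∫((-3*t**3 + 26*t**2 + 6*t + 59)/(t**4 - 3*t**3 - 9*t**2 - 3*t - 10)) dt.
Step 2. Decompose ∫((-3*t**3 + 26*t**2 + 6*t + 59)/(t**4 - 3*t**3 - 9*t**2 - 3*t - 10)) dt by partial fractions, (-3*t**3 + 26*t**2 + 6*t + 59)/(t**4 - 3*t**3 - 9*t**2 - 3*t - 10) = -3/(t**2 + 1) - 5/(t + 2) + 2/(t - 5): now ∫(-1/t) dt + ∫(-t*exp(3*t**2)/2) dt + ∫(2/(t - 5)) dt + ∫(-5/(t + 2)) dt + ∫(-3/(t**2 + 1)) dt.
Step 3. Evaluate the standard form [assuming t > -2]: now -5*log(t + 2) + ∫(-1/t) dt + ∫(-t*exp(3*t**2)/2) dt + ∫(2/(t - 5)) dt + ∫(-3/(t**2 + 1)) dt.
Step 4. Evaluate the standard form [assuming t > 5]: now 2*log(t - 5) - 5*log(t + 2) + ∫(-1/t) dt + ∫(-t*exp(3*t**2)/2) dt + ∫(-3/(t**2 + 1)) dt.
Step 5. Evaluate the standard form: now 2*log(t - 5) - 5*log(t + 2) - 3*atan(t) + ∫(-1/t) dt + ∫(-t*exp(3*t**2)/2) dt.
Step 6. Substitute u = t**2, turning ∫(-t*exp(3*t**2)/2) dt into ∫(-exp(3*u)/4) du: now 2*log(t - 5) - 5*log(t + 2) - 3*atan(t) + ∫(-1/t) dt + ∫(-exp(3*u)/4) du.
Step 7. Evaluate the standard form: now -exp(3*u)/12 + 2*log(t - 5) - 5*log(t + 2) - 3*atan(t) + ∫(-1/t) dt.
Step 8. Substitute back u = t**2: now -exp(3*t**2)/12 + 2*log(t - 5) - 5*log(t + 2) - 3*atan(t) + ∫(-1/t) dt.
Step 9. Evaluate the standard form [assuming t > 0]: now -exp(3*t**2)/12 - log(t) + 2*log(t - 5) - 5*log(t + 2) - 3*atan(t).
Answer: -exp(3*t**2)/12 - log(t) + 2*log(t - 5) - 5*log(t + 2) - 3*atan(t).


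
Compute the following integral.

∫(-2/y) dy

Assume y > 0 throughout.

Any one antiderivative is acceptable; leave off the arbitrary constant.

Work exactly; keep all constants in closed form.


Answer: -2*log(y).


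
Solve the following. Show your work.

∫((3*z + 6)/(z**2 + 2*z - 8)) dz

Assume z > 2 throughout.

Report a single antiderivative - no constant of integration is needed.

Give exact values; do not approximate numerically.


Step 1. Decompose ∫((3*z + 6)/(z**2 + 2*z - 8)) dz by partial fractions, (3*z + 6)/(z**2 + 2*z - 8) = 1/(z + 4) + 2/(z - 2): now ∫(2/(z - 2)) dz + ∫(1/(z + 4)) dz.
Step 2. Evaluate the standard form [assuming z > 2]: now 2*log(z - 2) + ∫(1/(z + 4)) dz.
Step 3. Evaluate the standard form [assuming z > -4]: now 2*log(z - 2) + log(z + 4).
Answer: 2*log(z - 2) + log(z + 4).
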